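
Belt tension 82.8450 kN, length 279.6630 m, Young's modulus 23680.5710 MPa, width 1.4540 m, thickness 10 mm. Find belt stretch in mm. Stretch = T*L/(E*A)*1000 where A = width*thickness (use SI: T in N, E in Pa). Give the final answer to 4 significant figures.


A = 1.4540 * 0.01 = 0.01454 m^2
Stretch = 82.8450*1000 * 279.6630 / (23680.5710e6 * 0.01454) * 1000
Stretch = 67.29 mm


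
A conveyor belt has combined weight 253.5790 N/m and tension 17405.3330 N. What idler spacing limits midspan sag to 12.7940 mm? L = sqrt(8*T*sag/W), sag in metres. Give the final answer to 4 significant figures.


sag = 12.7940/1000 = 0.012794 m
L = sqrt(8 * 17405.3330 * 0.012794 / 253.5790)
L = 2.651 m


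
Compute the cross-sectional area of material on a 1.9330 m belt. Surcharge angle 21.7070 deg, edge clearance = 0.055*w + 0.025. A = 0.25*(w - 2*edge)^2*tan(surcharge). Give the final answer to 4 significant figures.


edge = 0.055*1.9330 + 0.025 = 0.131315 m
ew = 1.9330 - 2*0.131315 = 1.67037 m
A = 0.25 * 1.67037^2 * tan(21.7070 deg)
A = 0.2777 m^2


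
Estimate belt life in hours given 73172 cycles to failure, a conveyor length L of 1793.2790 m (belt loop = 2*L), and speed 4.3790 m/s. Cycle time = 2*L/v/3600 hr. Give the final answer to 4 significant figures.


cycle_time = 2 * 1793.2790 / 4.3790 / 3600 = 0.22751 hr
life = 73172 * 0.22751 = 16650 hours


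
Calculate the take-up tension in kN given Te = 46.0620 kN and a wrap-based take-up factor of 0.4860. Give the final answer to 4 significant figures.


T_tu = 46.0620 * 0.4860
T_tu = 22.39 kN


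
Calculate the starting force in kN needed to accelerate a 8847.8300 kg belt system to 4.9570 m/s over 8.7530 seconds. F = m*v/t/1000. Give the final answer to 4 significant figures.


F = 8847.8300 * 4.9570 / 8.7530 / 1000
F = 5.011 kN


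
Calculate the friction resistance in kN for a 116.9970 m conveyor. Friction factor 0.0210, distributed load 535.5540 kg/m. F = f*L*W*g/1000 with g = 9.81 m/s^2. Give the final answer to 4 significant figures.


F = 0.0210 * 116.9970 * 535.5540 * 9.81 / 1000
F = 12.91 kN


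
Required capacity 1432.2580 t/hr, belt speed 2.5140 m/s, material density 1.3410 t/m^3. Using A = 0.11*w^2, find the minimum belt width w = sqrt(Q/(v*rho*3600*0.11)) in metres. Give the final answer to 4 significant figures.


A_req = 1432.2580 / (2.5140 * 1.3410 * 3600) = 0.118012 m^2
w = sqrt(0.118012 / 0.11)
w = 1.036 m


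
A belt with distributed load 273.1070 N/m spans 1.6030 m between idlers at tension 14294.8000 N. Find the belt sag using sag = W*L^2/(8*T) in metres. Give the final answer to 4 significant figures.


sag = 273.1070 * 1.6030^2 / (8 * 14294.8000)
sag = 0.006137 m


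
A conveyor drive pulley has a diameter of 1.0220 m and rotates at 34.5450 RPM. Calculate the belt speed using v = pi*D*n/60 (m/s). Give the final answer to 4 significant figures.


v = pi * 1.0220 * 34.5450 / 60
v = 1.849 m/s


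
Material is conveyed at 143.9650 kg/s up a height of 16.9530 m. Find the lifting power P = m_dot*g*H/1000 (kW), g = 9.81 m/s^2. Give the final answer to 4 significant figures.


P = 143.9650 * 9.81 * 16.9530 / 1000
P = 23.94 kW


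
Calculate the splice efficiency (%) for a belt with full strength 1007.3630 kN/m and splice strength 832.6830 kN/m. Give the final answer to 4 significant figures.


Eff = 832.6830 / 1007.3630 * 100
Eff = 82.66 %


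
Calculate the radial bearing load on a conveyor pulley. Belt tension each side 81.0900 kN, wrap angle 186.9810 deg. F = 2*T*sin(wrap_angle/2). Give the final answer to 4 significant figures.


F = 2 * 81.0900 * sin(186.9810/2 deg)
F = 161.9 kN


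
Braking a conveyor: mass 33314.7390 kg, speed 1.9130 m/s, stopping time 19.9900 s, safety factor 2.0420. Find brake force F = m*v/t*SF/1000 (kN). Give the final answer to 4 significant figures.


F = 33314.7390 * 1.9130 / 19.9900 * 2.0420 / 1000
F = 6.510 kN


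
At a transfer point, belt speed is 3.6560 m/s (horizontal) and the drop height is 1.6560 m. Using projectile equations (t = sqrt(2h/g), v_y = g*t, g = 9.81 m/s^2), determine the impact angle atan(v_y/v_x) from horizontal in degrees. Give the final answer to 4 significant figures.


t = sqrt(2*1.6560/9.81) = 0.581046 s
v_y = 9.81 * 0.581046 = 5.70006 m/s
angle = atan(5.70006 / 3.6560) = 57.32 deg


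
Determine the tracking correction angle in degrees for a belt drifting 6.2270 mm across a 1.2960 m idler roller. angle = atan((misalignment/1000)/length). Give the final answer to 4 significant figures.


misalign_m = 6.2270 / 1000 = 0.006227 m
angle = atan(0.006227 / 1.2960)
angle = 0.2753 deg


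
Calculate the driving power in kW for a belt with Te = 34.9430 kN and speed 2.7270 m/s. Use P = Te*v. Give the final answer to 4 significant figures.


P = Te * v = 34.9430 * 2.7270
P = 95.29 kW


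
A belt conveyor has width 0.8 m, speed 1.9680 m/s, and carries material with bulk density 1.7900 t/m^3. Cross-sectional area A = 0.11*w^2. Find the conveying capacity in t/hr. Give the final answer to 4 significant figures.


A = 0.11 * 0.8^2 = 0.0704 m^2
C = 0.0704 * 1.9680 * 1.7900 * 3600
C = 892.8 t/hr


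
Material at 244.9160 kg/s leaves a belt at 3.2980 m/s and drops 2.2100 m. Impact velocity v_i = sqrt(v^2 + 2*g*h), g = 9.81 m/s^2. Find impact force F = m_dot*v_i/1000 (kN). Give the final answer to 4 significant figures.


v_i = sqrt(3.2980^2 + 2*9.81*2.2100) = 7.36458 m/s
F = 244.9160 * 7.36458 / 1000
F = 1.804 kN


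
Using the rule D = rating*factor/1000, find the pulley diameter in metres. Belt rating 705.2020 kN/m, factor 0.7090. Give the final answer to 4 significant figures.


D = 705.2020 * 0.7090 / 1000
D = 0.5000 m


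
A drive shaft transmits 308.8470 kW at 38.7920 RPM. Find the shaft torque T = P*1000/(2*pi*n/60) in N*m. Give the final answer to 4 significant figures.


omega = 2*pi*38.7920/60 = 4.06229 rad/s
T = 308.8470*1000 / 4.06229
T = 76030 N*m


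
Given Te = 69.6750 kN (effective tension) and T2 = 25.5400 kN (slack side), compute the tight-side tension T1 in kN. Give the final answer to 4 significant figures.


T1 = Te + T2 = 69.6750 + 25.5400
T1 = 95.22 kN


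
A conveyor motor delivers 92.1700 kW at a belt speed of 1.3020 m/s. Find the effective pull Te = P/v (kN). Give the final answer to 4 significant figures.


Te = P / v = 92.1700 / 1.3020
Te = 70.79 kN


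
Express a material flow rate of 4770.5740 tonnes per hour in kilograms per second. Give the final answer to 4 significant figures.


m_dot = 4770.5740 * 1000 / 3600
m_dot = 1325 kg/s


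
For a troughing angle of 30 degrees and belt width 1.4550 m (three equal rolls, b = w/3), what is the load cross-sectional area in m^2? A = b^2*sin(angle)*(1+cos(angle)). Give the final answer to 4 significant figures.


b = 1.4550/3 = 0.485 m
A = 0.485^2 * sin(30 deg) * (1 + cos(30 deg))
A = 0.2195 m^2


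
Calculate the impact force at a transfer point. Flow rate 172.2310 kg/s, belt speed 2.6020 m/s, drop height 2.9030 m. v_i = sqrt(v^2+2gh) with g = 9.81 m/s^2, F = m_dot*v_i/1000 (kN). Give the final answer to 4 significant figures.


v_i = sqrt(2.6020^2 + 2*9.81*2.9030) = 7.98294 m/s
F = 172.2310 * 7.98294 / 1000
F = 1.375 kN


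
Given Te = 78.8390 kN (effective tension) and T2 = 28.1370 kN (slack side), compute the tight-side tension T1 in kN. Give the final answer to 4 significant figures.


T1 = Te + T2 = 78.8390 + 28.1370
T1 = 107.0 kN


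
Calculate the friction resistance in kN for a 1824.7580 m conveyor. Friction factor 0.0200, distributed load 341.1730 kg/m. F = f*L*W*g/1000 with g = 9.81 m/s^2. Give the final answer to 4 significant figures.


F = 0.0200 * 1824.7580 * 341.1730 * 9.81 / 1000
F = 122.1 kN


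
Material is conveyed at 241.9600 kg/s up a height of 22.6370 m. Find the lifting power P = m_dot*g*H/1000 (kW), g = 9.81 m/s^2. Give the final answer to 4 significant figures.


P = 241.9600 * 9.81 * 22.6370 / 1000
P = 53.73 kW


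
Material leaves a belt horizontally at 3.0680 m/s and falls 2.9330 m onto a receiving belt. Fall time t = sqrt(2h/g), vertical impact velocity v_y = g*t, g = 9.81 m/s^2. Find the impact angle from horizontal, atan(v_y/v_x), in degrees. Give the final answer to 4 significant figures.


t = sqrt(2*2.9330/9.81) = 0.77328 s
v_y = 9.81 * 0.77328 = 7.58588 m/s
angle = atan(7.58588 / 3.0680) = 67.98 deg


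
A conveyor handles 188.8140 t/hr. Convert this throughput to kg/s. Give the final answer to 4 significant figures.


m_dot = 188.8140 * 1000 / 3600
m_dot = 52.45 kg/s


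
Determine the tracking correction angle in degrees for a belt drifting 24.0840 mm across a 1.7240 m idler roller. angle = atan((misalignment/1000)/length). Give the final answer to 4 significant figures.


misalign_m = 24.0840 / 1000 = 0.024084 m
angle = atan(0.024084 / 1.7240)
angle = 0.8004 deg


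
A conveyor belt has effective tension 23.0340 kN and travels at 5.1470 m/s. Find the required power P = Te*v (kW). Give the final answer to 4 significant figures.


P = Te * v = 23.0340 * 5.1470
P = 118.6 kW


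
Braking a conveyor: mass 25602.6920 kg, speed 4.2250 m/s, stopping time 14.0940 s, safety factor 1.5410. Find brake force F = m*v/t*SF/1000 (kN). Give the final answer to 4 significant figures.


F = 25602.6920 * 4.2250 / 14.0940 * 1.5410 / 1000
F = 11.83 kN


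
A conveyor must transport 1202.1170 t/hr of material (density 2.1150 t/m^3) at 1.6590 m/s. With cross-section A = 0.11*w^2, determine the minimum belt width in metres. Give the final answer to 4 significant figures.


A_req = 1202.1170 / (1.6590 * 2.1150 * 3600) = 0.0951672 m^2
w = sqrt(0.0951672 / 0.11)
w = 0.9301 m


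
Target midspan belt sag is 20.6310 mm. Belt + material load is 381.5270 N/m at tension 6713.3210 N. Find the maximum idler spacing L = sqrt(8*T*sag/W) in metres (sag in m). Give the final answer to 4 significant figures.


sag = 20.6310/1000 = 0.020631 m
L = sqrt(8 * 6713.3210 * 0.020631 / 381.5270)
L = 1.704 m


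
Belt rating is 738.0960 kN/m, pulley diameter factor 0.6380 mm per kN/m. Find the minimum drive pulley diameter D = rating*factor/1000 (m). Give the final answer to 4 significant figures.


D = 738.0960 * 0.6380 / 1000
D = 0.4709 m


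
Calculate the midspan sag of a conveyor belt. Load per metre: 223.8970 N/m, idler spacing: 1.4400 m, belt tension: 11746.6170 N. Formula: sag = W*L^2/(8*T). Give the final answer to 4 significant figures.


sag = 223.8970 * 1.4400^2 / (8 * 11746.6170)
sag = 0.004940 m


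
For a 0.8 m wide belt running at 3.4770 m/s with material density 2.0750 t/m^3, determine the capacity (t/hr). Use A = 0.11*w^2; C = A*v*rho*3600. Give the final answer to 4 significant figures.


A = 0.11 * 0.8^2 = 0.0704 m^2
C = 0.0704 * 3.4770 * 2.0750 * 3600
C = 1829 t/hr


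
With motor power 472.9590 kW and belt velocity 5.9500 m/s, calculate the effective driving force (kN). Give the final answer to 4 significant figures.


Te = P / v = 472.9590 / 5.9500
Te = 79.49 kN


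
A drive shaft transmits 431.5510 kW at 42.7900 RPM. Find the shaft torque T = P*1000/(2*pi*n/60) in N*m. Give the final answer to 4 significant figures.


omega = 2*pi*42.7900/60 = 4.48096 rad/s
T = 431.5510*1000 / 4.48096
T = 96310 N*m


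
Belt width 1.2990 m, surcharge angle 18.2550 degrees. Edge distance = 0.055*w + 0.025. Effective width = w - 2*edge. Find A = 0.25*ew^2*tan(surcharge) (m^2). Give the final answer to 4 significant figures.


edge = 0.055*1.2990 + 0.025 = 0.096445 m
ew = 1.2990 - 2*0.096445 = 1.10611 m
A = 0.25 * 1.10611^2 * tan(18.2550 deg)
A = 0.1009 m^2


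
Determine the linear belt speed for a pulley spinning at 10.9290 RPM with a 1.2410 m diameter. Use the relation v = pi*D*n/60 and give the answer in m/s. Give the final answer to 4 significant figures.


v = pi * 1.2410 * 10.9290 / 60
v = 0.7102 m/s


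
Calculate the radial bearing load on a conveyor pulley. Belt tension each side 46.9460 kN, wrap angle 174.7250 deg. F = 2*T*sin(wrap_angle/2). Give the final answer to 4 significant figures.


F = 2 * 46.9460 * sin(174.7250/2 deg)
F = 93.79 kN


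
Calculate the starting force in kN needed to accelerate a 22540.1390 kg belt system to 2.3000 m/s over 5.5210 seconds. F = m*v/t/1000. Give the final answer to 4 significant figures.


F = 22540.1390 * 2.3000 / 5.5210 / 1000
F = 9.390 kN


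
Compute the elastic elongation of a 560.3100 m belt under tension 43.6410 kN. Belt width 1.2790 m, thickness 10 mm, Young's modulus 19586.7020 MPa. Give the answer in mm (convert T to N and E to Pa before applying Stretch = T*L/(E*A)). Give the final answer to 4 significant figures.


A = 1.2790 * 0.01 = 0.01279 m^2
Stretch = 43.6410*1000 * 560.3100 / (19586.7020e6 * 0.01279) * 1000
Stretch = 97.61 mm


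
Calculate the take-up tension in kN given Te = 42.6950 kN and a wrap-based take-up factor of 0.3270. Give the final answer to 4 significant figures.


T_tu = 42.6950 * 0.3270
T_tu = 13.96 kN


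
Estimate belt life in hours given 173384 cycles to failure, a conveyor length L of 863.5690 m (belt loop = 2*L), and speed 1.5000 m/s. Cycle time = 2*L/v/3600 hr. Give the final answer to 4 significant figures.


cycle_time = 2 * 863.5690 / 1.5000 / 3600 = 0.31984 hr
life = 173384 * 0.31984 = 55460 hours


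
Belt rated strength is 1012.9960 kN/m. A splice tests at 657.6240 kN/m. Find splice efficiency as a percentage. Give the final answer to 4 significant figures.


Eff = 657.6240 / 1012.9960 * 100
Eff = 64.92 %


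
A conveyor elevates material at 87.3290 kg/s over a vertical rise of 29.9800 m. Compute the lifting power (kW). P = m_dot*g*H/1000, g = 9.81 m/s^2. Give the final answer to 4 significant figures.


P = 87.3290 * 9.81 * 29.9800 / 1000
P = 25.68 kW


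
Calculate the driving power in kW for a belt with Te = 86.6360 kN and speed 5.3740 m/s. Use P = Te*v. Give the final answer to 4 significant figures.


P = Te * v = 86.6360 * 5.3740
P = 465.6 kW


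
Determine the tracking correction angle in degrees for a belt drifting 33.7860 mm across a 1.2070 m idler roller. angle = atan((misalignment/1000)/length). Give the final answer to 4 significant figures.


misalign_m = 33.7860 / 1000 = 0.033786 m
angle = atan(0.033786 / 1.2070)
angle = 1.603 deg


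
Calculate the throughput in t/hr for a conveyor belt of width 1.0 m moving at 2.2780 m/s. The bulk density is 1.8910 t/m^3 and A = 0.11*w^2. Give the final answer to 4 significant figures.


A = 0.11 * 1.0^2 = 0.11 m^2
C = 0.11 * 2.2780 * 1.8910 * 3600
C = 1706 t/hr


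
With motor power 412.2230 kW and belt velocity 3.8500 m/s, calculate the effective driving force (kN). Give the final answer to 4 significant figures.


Te = P / v = 412.2230 / 3.8500
Te = 107.1 kN


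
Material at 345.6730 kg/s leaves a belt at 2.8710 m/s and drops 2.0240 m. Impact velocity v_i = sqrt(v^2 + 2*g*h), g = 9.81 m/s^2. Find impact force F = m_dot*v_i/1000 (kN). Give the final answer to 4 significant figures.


v_i = sqrt(2.8710^2 + 2*9.81*2.0240) = 6.92485 m/s
F = 345.6730 * 6.92485 / 1000
F = 2.394 kN


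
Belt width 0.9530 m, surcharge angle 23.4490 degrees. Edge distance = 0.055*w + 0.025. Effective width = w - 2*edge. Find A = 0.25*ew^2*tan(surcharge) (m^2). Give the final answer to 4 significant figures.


edge = 0.055*0.9530 + 0.025 = 0.077415 m
ew = 0.9530 - 2*0.077415 = 0.79817 m
A = 0.25 * 0.79817^2 * tan(23.4490 deg)
A = 0.06908 m^2


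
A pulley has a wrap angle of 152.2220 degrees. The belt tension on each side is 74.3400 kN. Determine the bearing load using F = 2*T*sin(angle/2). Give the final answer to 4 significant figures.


F = 2 * 74.3400 * sin(152.2220/2 deg)
F = 144.3 kN


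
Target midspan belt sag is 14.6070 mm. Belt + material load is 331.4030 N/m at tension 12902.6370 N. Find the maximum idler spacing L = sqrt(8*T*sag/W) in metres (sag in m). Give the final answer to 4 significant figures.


sag = 14.6070/1000 = 0.014607 m
L = sqrt(8 * 12902.6370 * 0.014607 / 331.4030)
L = 2.133 m


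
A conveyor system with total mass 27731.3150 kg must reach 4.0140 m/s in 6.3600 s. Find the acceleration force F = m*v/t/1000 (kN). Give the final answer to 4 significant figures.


F = 27731.3150 * 4.0140 / 6.3600 / 1000
F = 17.50 kN


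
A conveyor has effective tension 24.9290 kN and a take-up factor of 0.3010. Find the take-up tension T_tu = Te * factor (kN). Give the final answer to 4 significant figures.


T_tu = 24.9290 * 0.3010
T_tu = 7.504 kN


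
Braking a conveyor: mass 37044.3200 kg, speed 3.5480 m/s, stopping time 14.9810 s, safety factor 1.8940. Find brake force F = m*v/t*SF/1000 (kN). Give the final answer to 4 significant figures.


F = 37044.3200 * 3.5480 / 14.9810 * 1.8940 / 1000
F = 16.62 kN


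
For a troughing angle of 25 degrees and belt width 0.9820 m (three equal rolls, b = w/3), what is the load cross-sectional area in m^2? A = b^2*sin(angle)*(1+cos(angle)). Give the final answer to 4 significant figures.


b = 0.9820/3 = 0.327333 m
A = 0.327333^2 * sin(25 deg) * (1 + cos(25 deg))
A = 0.08632 m^2


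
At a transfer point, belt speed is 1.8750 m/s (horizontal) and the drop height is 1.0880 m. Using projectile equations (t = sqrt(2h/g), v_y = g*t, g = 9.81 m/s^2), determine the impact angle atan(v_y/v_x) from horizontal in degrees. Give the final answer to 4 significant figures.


t = sqrt(2*1.0880/9.81) = 0.470972 s
v_y = 9.81 * 0.470972 = 4.62024 m/s
angle = atan(4.62024 / 1.8750) = 67.91 deg


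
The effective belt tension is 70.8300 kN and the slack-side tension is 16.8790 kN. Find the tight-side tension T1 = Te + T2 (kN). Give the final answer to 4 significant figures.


T1 = Te + T2 = 70.8300 + 16.8790
T1 = 87.71 kN


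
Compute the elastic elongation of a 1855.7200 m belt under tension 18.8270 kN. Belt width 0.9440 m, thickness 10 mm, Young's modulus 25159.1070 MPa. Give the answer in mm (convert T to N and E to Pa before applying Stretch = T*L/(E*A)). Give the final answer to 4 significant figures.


A = 0.9440 * 0.01 = 0.00944 m^2
Stretch = 18.8270*1000 * 1855.7200 / (25159.1070e6 * 0.00944) * 1000
Stretch = 147.1 mm


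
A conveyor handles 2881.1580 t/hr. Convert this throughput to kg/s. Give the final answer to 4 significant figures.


m_dot = 2881.1580 * 1000 / 3600
m_dot = 800.3 kg/s


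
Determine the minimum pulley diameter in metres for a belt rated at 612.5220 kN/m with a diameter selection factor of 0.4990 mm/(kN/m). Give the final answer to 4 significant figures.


D = 612.5220 * 0.4990 / 1000
D = 0.3056 m


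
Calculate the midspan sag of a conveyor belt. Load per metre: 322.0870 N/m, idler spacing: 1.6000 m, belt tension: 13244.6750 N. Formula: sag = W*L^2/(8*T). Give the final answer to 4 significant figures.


sag = 322.0870 * 1.6000^2 / (8 * 13244.6750)
sag = 0.007782 m


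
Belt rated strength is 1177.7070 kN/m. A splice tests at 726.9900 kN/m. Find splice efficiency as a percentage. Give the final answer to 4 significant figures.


Eff = 726.9900 / 1177.7070 * 100
Eff = 61.73 %


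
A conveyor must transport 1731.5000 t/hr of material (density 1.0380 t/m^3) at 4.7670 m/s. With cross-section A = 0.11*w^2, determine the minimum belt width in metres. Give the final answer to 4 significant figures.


A_req = 1731.5000 / (4.7670 * 1.0380 * 3600) = 0.0972025 m^2
w = sqrt(0.0972025 / 0.11)
w = 0.9400 m


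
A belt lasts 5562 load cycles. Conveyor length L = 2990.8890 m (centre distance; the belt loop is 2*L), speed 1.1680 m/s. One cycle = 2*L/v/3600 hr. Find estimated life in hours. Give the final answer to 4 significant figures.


cycle_time = 2 * 2990.8890 / 1.1680 / 3600 = 1.42261 hr
life = 5562 * 1.42261 = 7913 hours


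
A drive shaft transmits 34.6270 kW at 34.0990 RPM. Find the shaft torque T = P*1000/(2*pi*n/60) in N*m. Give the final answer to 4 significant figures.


omega = 2*pi*34.0990/60 = 3.57084 rad/s
T = 34.6270*1000 / 3.57084
T = 9697 N*m


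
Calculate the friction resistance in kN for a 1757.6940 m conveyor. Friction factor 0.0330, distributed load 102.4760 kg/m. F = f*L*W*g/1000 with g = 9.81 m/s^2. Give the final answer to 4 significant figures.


F = 0.0330 * 1757.6940 * 102.4760 * 9.81 / 1000
F = 58.31 kN


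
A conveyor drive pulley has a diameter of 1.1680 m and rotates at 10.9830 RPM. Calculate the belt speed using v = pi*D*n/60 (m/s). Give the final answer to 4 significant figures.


v = pi * 1.1680 * 10.9830 / 60
v = 0.6717 m/s


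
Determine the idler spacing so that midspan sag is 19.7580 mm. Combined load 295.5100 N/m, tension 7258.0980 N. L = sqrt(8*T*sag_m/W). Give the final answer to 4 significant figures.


sag = 19.7580/1000 = 0.019758 m
L = sqrt(8 * 7258.0980 * 0.019758 / 295.5100)
L = 1.970 m


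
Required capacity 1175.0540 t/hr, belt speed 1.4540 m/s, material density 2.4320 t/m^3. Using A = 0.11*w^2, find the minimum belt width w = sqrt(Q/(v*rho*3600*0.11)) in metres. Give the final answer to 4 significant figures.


A_req = 1175.0540 / (1.4540 * 2.4320 * 3600) = 0.0923055 m^2
w = sqrt(0.0923055 / 0.11)
w = 0.9160 m


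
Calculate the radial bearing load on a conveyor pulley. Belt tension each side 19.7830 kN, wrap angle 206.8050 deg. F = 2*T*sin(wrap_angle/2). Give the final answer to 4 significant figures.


F = 2 * 19.7830 * sin(206.8050/2 deg)
F = 38.49 kN


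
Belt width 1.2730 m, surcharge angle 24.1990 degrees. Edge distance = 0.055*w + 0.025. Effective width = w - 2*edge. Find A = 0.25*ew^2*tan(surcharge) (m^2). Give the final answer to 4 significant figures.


edge = 0.055*1.2730 + 0.025 = 0.095015 m
ew = 1.2730 - 2*0.095015 = 1.08297 m
A = 0.25 * 1.08297^2 * tan(24.1990 deg)
A = 0.1318 m^2


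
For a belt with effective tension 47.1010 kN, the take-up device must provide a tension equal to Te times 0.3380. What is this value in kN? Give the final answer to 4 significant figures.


T_tu = 47.1010 * 0.3380
T_tu = 15.92 kN


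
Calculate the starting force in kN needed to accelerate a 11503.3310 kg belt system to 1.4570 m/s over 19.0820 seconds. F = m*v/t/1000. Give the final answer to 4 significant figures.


F = 11503.3310 * 1.4570 / 19.0820 / 1000
F = 0.8783 kN


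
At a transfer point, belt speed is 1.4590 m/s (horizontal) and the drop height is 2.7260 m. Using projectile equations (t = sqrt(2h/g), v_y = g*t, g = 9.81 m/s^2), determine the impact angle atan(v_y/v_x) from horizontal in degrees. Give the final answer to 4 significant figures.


t = sqrt(2*2.7260/9.81) = 0.745493 s
v_y = 9.81 * 0.745493 = 7.31329 m/s
angle = atan(7.31329 / 1.4590) = 78.72 deg


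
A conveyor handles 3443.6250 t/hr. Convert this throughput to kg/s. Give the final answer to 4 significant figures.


m_dot = 3443.6250 * 1000 / 3600
m_dot = 956.6 kg/s


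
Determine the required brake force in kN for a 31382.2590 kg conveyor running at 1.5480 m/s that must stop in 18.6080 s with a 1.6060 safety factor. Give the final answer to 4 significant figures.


F = 31382.2590 * 1.5480 / 18.6080 * 1.6060 / 1000
F = 4.193 kN


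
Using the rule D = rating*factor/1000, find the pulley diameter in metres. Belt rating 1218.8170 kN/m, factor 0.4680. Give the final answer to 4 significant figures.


D = 1218.8170 * 0.4680 / 1000
D = 0.5704 m


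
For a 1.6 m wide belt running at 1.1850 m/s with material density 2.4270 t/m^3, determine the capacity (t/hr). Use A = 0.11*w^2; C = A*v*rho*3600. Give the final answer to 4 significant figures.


A = 0.11 * 1.6^2 = 0.2816 m^2
C = 0.2816 * 1.1850 * 2.4270 * 3600
C = 2916 t/hr


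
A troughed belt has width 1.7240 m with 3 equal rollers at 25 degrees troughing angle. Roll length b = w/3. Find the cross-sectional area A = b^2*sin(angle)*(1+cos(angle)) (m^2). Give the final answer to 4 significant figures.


b = 1.7240/3 = 0.574667 m
A = 0.574667^2 * sin(25 deg) * (1 + cos(25 deg))
A = 0.2661 m^2


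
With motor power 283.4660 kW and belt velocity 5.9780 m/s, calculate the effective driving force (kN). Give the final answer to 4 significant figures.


Te = P / v = 283.4660 / 5.9780
Te = 47.42 kN


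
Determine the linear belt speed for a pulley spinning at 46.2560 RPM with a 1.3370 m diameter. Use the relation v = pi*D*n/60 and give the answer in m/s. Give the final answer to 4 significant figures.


v = pi * 1.3370 * 46.2560 / 60
v = 3.238 m/s


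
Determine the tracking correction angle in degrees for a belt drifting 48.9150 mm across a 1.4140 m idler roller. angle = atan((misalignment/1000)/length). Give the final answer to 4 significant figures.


misalign_m = 48.9150 / 1000 = 0.048915 m
angle = atan(0.048915 / 1.4140)
angle = 1.981 deg


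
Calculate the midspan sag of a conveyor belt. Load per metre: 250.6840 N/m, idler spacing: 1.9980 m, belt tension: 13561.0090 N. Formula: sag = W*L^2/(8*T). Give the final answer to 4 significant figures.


sag = 250.6840 * 1.9980^2 / (8 * 13561.0090)
sag = 0.009224 m


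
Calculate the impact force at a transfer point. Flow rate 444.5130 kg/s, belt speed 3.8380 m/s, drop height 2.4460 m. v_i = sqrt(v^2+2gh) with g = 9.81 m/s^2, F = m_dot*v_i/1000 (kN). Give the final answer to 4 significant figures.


v_i = sqrt(3.8380^2 + 2*9.81*2.4460) = 7.91964 m/s
F = 444.5130 * 7.91964 / 1000
F = 3.520 kN


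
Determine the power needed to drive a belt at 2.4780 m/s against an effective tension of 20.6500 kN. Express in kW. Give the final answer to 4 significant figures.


P = Te * v = 20.6500 * 2.4780
P = 51.17 kW


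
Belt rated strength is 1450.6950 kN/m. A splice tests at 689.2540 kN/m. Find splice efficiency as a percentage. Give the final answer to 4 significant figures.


Eff = 689.2540 / 1450.6950 * 100
Eff = 47.51 %


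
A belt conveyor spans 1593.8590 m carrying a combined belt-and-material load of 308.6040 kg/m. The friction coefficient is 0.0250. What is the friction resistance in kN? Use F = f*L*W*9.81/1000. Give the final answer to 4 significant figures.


F = 0.0250 * 1593.8590 * 308.6040 * 9.81 / 1000
F = 120.6 kN


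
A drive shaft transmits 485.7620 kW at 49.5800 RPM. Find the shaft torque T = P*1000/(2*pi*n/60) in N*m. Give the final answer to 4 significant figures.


omega = 2*pi*49.5800/60 = 5.19201 rad/s
T = 485.7620*1000 / 5.19201
T = 93560 N*m


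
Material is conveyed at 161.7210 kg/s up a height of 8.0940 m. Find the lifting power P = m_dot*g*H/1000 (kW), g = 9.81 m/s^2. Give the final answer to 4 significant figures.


P = 161.7210 * 9.81 * 8.0940 / 1000
P = 12.84 kW


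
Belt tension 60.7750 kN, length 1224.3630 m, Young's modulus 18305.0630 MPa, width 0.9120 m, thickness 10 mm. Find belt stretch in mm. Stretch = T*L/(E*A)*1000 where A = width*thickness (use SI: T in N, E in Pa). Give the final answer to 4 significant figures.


A = 0.9120 * 0.01 = 0.00912 m^2
Stretch = 60.7750*1000 * 1224.3630 / (18305.0630e6 * 0.00912) * 1000
Stretch = 445.7 mm


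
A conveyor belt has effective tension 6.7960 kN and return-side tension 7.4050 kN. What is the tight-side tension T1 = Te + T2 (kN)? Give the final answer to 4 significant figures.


T1 = Te + T2 = 6.7960 + 7.4050
T1 = 14.20 kN


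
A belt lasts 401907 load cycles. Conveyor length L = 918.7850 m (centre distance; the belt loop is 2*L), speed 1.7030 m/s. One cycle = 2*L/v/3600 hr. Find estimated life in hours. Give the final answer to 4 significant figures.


cycle_time = 2 * 918.7850 / 1.7030 / 3600 = 0.299728 hr
life = 401907 * 0.299728 = 120500 hours


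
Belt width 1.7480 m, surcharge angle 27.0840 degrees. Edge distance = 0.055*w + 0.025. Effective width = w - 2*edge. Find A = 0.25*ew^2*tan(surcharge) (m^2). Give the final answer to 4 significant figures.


edge = 0.055*1.7480 + 0.025 = 0.12114 m
ew = 1.7480 - 2*0.12114 = 1.50572 m
A = 0.25 * 1.50572^2 * tan(27.0840 deg)
A = 0.2898 m^2


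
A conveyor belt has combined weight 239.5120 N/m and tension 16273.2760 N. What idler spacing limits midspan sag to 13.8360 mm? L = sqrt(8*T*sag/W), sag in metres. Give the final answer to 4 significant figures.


sag = 13.8360/1000 = 0.013836 m
L = sqrt(8 * 16273.2760 * 0.013836 / 239.5120)
L = 2.742 m


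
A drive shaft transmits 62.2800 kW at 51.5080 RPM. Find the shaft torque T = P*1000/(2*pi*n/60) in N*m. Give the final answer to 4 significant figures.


omega = 2*pi*51.5080/60 = 5.39391 rad/s
T = 62.2800*1000 / 5.39391
T = 11550 N*m


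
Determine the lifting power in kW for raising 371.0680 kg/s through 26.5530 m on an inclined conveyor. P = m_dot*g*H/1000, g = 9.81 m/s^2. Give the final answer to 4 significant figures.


P = 371.0680 * 9.81 * 26.5530 / 1000
P = 96.66 kW


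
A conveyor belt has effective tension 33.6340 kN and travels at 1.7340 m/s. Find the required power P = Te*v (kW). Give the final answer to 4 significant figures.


P = Te * v = 33.6340 * 1.7340
P = 58.32 kW


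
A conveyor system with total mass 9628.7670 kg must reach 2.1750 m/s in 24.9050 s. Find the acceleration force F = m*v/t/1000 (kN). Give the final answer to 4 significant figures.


F = 9628.7670 * 2.1750 / 24.9050 / 1000
F = 0.8409 kN


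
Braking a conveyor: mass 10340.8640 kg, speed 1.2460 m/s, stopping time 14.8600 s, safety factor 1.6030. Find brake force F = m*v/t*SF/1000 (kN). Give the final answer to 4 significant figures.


F = 10340.8640 * 1.2460 / 14.8600 * 1.6030 / 1000
F = 1.390 kN


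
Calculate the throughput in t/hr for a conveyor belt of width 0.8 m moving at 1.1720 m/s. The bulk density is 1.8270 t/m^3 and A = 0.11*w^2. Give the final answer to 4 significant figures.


A = 0.11 * 0.8^2 = 0.0704 m^2
C = 0.0704 * 1.1720 * 1.8270 * 3600
C = 542.7 t/hr


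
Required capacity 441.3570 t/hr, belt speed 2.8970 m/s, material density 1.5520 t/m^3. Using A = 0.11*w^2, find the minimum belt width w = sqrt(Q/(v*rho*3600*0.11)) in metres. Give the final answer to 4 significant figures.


A_req = 441.3570 / (2.8970 * 1.5520 * 3600) = 0.0272676 m^2
w = sqrt(0.0272676 / 0.11)
w = 0.4979 m


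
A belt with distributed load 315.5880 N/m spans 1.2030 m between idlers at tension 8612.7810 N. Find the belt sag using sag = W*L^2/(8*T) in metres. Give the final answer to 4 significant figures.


sag = 315.5880 * 1.2030^2 / (8 * 8612.7810)
sag = 0.006629 m


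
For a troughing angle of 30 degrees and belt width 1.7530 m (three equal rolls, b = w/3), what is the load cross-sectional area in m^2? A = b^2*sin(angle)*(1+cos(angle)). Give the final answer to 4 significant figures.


b = 1.7530/3 = 0.584333 m
A = 0.584333^2 * sin(30 deg) * (1 + cos(30 deg))
A = 0.3186 m^2


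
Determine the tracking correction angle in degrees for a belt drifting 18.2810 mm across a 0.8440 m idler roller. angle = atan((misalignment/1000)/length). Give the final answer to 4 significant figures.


misalign_m = 18.2810 / 1000 = 0.018281 m
angle = atan(0.018281 / 0.8440)
angle = 1.241 deg


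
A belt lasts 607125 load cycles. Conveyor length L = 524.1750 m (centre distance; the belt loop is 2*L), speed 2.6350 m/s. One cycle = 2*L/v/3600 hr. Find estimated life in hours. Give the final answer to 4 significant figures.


cycle_time = 2 * 524.1750 / 2.6350 / 3600 = 0.110515 hr
life = 607125 * 0.110515 = 67100 hours


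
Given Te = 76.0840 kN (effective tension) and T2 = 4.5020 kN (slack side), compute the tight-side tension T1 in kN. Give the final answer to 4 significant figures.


T1 = Te + T2 = 76.0840 + 4.5020
T1 = 80.59 kN


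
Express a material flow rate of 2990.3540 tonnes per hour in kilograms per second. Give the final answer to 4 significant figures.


m_dot = 2990.3540 * 1000 / 3600
m_dot = 830.7 kg/s


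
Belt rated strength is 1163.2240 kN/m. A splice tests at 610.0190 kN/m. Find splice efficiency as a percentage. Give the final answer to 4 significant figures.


Eff = 610.0190 / 1163.2240 * 100
Eff = 52.44 %


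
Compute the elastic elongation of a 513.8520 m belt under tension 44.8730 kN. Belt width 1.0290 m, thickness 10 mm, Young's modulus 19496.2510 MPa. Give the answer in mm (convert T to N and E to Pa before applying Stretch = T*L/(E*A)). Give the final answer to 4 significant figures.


A = 1.0290 * 0.01 = 0.01029 m^2
Stretch = 44.8730*1000 * 513.8520 / (19496.2510e6 * 0.01029) * 1000
Stretch = 114.9 mm


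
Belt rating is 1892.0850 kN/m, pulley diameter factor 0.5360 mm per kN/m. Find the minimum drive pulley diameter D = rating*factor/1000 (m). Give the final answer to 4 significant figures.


D = 1892.0850 * 0.5360 / 1000
D = 1.014 m


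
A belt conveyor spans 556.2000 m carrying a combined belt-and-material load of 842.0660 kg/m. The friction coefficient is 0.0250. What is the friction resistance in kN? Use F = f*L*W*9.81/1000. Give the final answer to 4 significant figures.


F = 0.0250 * 556.2000 * 842.0660 * 9.81 / 1000
F = 114.9 kN


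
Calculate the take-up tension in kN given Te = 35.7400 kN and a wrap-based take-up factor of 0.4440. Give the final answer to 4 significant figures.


T_tu = 35.7400 * 0.4440
T_tu = 15.87 kN


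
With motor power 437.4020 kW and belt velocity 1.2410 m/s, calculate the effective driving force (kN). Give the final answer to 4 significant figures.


Te = P / v = 437.4020 / 1.2410
Te = 352.5 kN


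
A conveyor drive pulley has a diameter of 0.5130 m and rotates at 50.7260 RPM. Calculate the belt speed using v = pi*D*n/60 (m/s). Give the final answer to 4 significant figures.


v = pi * 0.5130 * 50.7260 / 60
v = 1.363 m/s


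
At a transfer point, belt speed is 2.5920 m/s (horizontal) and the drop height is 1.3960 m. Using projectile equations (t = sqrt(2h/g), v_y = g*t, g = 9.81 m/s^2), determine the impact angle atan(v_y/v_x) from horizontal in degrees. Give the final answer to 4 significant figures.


t = sqrt(2*1.3960/9.81) = 0.533486 s
v_y = 9.81 * 0.533486 = 5.2335 m/s
angle = atan(5.2335 / 2.5920) = 63.65 deg


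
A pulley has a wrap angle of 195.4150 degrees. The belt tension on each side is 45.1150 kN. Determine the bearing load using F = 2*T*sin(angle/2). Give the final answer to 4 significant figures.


F = 2 * 45.1150 * sin(195.4150/2 deg)
F = 89.41 kN


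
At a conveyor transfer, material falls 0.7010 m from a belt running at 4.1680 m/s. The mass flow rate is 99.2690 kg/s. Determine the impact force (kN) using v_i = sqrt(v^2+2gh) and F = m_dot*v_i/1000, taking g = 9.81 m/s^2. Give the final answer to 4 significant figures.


v_i = sqrt(4.1680^2 + 2*9.81*0.7010) = 5.57905 m/s
F = 99.2690 * 5.57905 / 1000
F = 0.5538 kN


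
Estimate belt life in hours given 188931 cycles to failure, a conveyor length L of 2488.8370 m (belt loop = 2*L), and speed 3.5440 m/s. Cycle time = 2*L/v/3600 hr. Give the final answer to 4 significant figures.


cycle_time = 2 * 2488.8370 / 3.5440 / 3600 = 0.390149 hr
life = 188931 * 0.390149 = 73710 hours


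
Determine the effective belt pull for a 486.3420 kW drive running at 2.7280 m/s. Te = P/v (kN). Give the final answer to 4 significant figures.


Te = P / v = 486.3420 / 2.7280
Te = 178.3 kN


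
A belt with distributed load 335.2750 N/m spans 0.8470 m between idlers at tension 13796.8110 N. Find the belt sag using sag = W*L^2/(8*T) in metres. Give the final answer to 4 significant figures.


sag = 335.2750 * 0.8470^2 / (8 * 13796.8110)
sag = 0.002179 m


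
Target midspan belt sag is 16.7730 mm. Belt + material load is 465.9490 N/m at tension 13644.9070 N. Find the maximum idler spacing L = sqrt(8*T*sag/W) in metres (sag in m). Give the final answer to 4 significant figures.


sag = 16.7730/1000 = 0.016773 m
L = sqrt(8 * 13644.9070 * 0.016773 / 465.9490)
L = 1.982 m


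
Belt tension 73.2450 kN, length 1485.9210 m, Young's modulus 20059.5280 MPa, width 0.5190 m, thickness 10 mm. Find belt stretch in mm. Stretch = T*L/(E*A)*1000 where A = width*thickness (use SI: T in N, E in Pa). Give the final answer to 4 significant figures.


A = 0.5190 * 0.01 = 0.00519 m^2
Stretch = 73.2450*1000 * 1485.9210 / (20059.5280e6 * 0.00519) * 1000
Stretch = 1045 mm


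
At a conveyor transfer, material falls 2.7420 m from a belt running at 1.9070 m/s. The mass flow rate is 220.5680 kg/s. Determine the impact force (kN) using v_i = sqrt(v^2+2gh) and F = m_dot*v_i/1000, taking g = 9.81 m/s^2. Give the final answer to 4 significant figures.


v_i = sqrt(1.9070^2 + 2*9.81*2.7420) = 7.57857 m/s
F = 220.5680 * 7.57857 / 1000
F = 1.672 kN


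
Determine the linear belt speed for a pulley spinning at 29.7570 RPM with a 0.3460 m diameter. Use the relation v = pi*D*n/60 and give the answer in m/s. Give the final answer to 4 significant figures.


v = pi * 0.3460 * 29.7570 / 60
v = 0.5391 m/s


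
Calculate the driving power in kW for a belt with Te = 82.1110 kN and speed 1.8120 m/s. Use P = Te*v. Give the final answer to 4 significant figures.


P = Te * v = 82.1110 * 1.8120
P = 148.8 kW


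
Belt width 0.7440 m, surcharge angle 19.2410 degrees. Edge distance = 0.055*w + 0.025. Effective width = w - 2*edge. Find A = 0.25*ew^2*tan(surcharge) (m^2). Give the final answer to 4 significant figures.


edge = 0.055*0.7440 + 0.025 = 0.06592 m
ew = 0.7440 - 2*0.06592 = 0.61216 m
A = 0.25 * 0.61216^2 * tan(19.2410 deg)
A = 0.03270 m^2


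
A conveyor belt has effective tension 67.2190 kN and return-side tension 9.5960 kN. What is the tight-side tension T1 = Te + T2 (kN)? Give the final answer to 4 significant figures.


T1 = Te + T2 = 67.2190 + 9.5960
T1 = 76.81 kN


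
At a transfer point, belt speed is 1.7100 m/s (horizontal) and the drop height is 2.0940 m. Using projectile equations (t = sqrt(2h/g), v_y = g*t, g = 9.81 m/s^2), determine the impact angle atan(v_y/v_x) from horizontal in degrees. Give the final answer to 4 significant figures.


t = sqrt(2*2.0940/9.81) = 0.653385 s
v_y = 9.81 * 0.653385 = 6.40971 m/s
angle = atan(6.40971 / 1.7100) = 75.06 deg


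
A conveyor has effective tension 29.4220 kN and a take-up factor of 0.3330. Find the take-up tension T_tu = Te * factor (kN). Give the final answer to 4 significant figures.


T_tu = 29.4220 * 0.3330
T_tu = 9.798 kN


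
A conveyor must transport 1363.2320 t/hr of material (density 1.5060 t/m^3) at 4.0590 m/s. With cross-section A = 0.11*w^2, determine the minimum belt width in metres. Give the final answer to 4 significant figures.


A_req = 1363.2320 / (4.0590 * 1.5060 * 3600) = 0.0619474 m^2
w = sqrt(0.0619474 / 0.11)
w = 0.7504 m


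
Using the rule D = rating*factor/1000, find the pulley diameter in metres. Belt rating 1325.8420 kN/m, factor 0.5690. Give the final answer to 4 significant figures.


D = 1325.8420 * 0.5690 / 1000
D = 0.7544 m


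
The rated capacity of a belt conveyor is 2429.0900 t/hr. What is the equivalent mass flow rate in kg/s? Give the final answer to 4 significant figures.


m_dot = 2429.0900 * 1000 / 3600
m_dot = 674.7 kg/s


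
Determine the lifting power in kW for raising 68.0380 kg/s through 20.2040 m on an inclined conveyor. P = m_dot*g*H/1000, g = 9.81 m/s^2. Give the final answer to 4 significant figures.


P = 68.0380 * 9.81 * 20.2040 / 1000
P = 13.49 kW


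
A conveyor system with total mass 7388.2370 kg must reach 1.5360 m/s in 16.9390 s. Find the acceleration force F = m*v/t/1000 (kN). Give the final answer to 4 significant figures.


F = 7388.2370 * 1.5360 / 16.9390 / 1000
F = 0.6700 kN


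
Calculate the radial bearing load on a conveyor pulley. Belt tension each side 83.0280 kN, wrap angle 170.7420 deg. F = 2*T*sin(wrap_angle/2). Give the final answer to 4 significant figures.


F = 2 * 83.0280 * sin(170.7420/2 deg)
F = 165.5 kN


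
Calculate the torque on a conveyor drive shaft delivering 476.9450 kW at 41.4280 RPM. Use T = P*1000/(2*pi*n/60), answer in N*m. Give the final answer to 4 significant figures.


omega = 2*pi*41.4280/60 = 4.33833 rad/s
T = 476.9450*1000 / 4.33833
T = 109900 N*m
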